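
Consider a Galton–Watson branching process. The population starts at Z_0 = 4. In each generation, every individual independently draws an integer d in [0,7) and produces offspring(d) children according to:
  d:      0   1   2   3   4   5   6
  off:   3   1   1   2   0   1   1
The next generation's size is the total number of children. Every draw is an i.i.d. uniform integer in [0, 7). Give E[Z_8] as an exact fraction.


Outcome values over d=0..6: [3, 1, 1, 2, 0, 1, 1]
Σy = 9, Σy² = 17, M = 7
μ = 9/7 = 9/7,  σ² = 17/7 − (9/7)² = 38/49
E[Z_0] = 4
E[Z_1] = 9/7·E[Z_0] = 36/7
E[Z_2] = 9/7·E[Z_1] = 324/49
E[Z_3] = 9/7·E[Z_2] = 2916/343
E[Z_4] = 9/7·E[Z_3] = 26244/2401
E[Z_5] = 9/7·E[Z_4] = 236196/16807
E[Z_6] = 9/7·E[Z_5] = 2125764/117649
E[Z_7] = 9/7·E[Z_6] = 19131876/823543
E[Z_8] = 9/7·E[Z_7] = 172186884/5764801

172186884/5764801


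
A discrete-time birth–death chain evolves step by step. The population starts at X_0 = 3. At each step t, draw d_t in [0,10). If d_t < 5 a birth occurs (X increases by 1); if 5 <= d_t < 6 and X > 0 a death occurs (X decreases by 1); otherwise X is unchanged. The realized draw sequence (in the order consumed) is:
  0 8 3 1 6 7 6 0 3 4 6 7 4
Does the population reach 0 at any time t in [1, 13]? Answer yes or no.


no

t=0: X=3, d=0 → birth, X_1=4
t=1: X=4, d=8 → hold, X_2=4
t=2: X=4, d=3 → birth, X_3=5
t=3: X=5, d=1 → birth, X_4=6
t=4: X=6, d=6 → hold, X_5=6
t=5: X=6, d=7 → hold, X_6=6
t=6: X=6, d=6 → hold, X_7=6
t=7: X=6, d=0 → birth, X_8=7
t=8: X=7, d=3 → birth, X_9=8
t=9: X=8, d=4 → birth, X_10=9
t=10: X=9, d=6 → hold, X_11=9
t=11: X=9, d=7 → hold, X_12=9
t=12: X=9, d=4 → birth, X_13=10


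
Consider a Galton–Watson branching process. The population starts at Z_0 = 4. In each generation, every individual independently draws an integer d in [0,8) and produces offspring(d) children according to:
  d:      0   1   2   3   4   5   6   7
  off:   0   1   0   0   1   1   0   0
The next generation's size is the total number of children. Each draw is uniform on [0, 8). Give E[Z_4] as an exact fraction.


Outcome values over d=0..7: [0, 1, 0, 0, 1, 1, 0, 0]
Σy = 3, Σy² = 3, M = 8
μ = 3/8 = 3/8,  σ² = 3/8 − (3/8)² = 15/64
E[Z_0] = 4
E[Z_1] = 3/8·E[Z_0] = 3/2
E[Z_2] = 3/8·E[Z_1] = 9/16
E[Z_3] = 3/8·E[Z_2] = 27/128
E[Z_4] = 3/8·E[Z_3] = 81/1024

81/1024


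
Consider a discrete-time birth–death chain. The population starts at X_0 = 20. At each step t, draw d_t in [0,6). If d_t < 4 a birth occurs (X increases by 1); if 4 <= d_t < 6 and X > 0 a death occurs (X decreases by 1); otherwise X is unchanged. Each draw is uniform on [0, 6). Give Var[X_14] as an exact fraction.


112/9

X can drop by at most 1 per step and X_0 = 20 > T = 14, so X_t >= 20 − t >= 6 > 0 for every t <= 14: the floor at 0 (the 'and X > 0' condition) never binds. Hence X_14 = X_0 + Σ_{t<14} Y_t with i.i.d. increments Y_t = y(d_t) ∈ {+1, −1, 0}.
Outcome values over d=0..5: [1, 1, 1, 1, -1, -1]
Σy = 2, Σy² = 6, M = 6
μ = 2/6 = 1/3,  σ² = 6/6 − (1/3)² = 8/9
Independent increments: Var[X_14] = 14·σ² = 14·(8/9) = 112/9


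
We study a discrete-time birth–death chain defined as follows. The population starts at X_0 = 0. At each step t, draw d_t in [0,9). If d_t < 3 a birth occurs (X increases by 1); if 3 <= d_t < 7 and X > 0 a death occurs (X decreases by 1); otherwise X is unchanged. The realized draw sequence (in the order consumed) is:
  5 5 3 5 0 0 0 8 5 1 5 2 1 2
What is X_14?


5

t=0: X=0, d=5 → hold, X_1=0
t=1: X=0, d=5 → hold, X_2=0
t=2: X=0, d=3 → hold, X_3=0
t=3: X=0, d=5 → hold, X_4=0
t=4: X=0, d=0 → birth, X_5=1
t=5: X=1, d=0 → birth, X_6=2
t=6: X=2, d=0 → birth, X_7=3
t=7: X=3, d=8 → hold, X_8=3
t=8: X=3, d=5 → death, X_9=2
t=9: X=2, d=1 → birth, X_10=3
t=10: X=3, d=5 → death, X_11=2
t=11: X=2, d=2 → birth, X_12=3
t=12: X=3, d=1 → birth, X_13=4
t=13: X=4, d=2 → birth, X_14=5


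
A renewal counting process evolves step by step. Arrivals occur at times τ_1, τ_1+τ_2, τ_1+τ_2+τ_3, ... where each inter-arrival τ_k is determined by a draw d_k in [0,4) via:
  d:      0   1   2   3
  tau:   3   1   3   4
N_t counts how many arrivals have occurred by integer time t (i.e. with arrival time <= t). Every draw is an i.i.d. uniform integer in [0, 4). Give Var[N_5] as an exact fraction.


Inter-arrival values over d=0..3: [3, 1, 3, 4]
Each d has probability 1/4, so the pmf of τ is: f(1) = 1/4, f(3) = 1/2, f(4) = 1/4
Let p_n(j) = P(N_n = j), with p_0 = [1]. Condition on τ_1: p_n(0) = P(τ > n), and for j >= 1, p_n(j) = Σ_{k<=n} f(k)·p_{n−k}(j−1)
p_1 = [3/4, 1/4]  (j = 0..1)
p_2 = [3/4, 3/16, 1/16]  (j = 0..2)
p_3 = [1/4, 11/16, 3/64, 1/64]  (j = 0..3)
p_4 = [0, 11/16, 19/64, 3/256, 1/256]  (j = 0..4)
p_5 = [0, 9/16, 21/64, 27/256, 3/1024, 1/1024]  (j = 0..5)
E[N_5] = Σ j·p_5(j) = 1589/1024;  E[N_5²] = Σ j²·p_5(j) = 2965/1024
Var[N_5] = 2965/1024 − (1589/1024)² = 511239/1048576

511239/1048576


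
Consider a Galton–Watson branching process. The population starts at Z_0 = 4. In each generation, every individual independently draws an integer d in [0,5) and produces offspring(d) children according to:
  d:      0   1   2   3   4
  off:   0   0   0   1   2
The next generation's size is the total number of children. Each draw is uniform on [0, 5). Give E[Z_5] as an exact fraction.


972/3125

Outcome values over d=0..4: [0, 0, 0, 1, 2]
Σy = 3, Σy² = 5, M = 5
μ = 3/5 = 3/5,  σ² = 5/5 − (3/5)² = 16/25
E[Z_0] = 4
E[Z_1] = 3/5·E[Z_0] = 12/5
E[Z_2] = 3/5·E[Z_1] = 36/25
E[Z_3] = 3/5·E[Z_2] = 108/125
E[Z_4] = 3/5·E[Z_3] = 324/625
E[Z_5] = 3/5·E[Z_4] = 972/3125


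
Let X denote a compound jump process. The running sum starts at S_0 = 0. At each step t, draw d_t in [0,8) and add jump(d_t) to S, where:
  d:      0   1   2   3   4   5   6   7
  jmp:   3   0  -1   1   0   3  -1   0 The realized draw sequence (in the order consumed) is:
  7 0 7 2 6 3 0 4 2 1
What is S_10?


4

t=0: S=0, d=7, jump=0, S_1=0
t=1: S=0, d=0, jump=3, S_2=3
t=2: S=3, d=7, jump=0, S_3=3
t=3: S=3, d=2, jump=-1, S_4=2
t=4: S=2, d=6, jump=-1, S_5=1
t=5: S=1, d=3, jump=1, S_6=2
t=6: S=2, d=0, jump=3, S_7=5
t=7: S=5, d=4, jump=0, S_8=5
t=8: S=5, d=2, jump=-1, S_9=4
t=9: S=4, d=1, jump=0, S_10=4


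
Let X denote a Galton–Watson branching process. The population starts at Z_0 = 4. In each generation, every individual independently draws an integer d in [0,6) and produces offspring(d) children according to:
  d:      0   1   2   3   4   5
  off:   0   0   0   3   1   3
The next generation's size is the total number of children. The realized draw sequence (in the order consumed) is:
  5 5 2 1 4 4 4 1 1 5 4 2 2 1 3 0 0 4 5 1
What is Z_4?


4

gen 0: Z_0=4, draws=[5, 5, 2, 1], offspring=[3, 3, 0, 0], Z_1=6
gen 1: Z_1=6, draws=[4, 4, 4, 1, 1, 5], offspring=[1, 1, 1, 0, 0, 3], Z_2=6
gen 2: Z_2=6, draws=[4, 2, 2, 1, 3, 0], offspring=[1, 0, 0, 0, 3, 0], Z_3=4
gen 3: Z_3=4, draws=[0, 4, 5, 1], offspring=[0, 1, 3, 0], Z_4=4


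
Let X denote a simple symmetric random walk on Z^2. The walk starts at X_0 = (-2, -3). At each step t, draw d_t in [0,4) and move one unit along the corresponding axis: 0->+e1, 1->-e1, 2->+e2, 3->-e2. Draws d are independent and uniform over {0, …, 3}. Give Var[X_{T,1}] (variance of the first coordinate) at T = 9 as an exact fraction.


Outcome values over d=0..3: [1, -1, 0, 0]
Σy = 0, Σy² = 2, M = 4
μ = 0/4 = 0,  σ² = 2/4 − (0)² = 1/2
Independent increments: Var[X_9] = 9·σ² = 9·(1/2) = 9/2

9/2


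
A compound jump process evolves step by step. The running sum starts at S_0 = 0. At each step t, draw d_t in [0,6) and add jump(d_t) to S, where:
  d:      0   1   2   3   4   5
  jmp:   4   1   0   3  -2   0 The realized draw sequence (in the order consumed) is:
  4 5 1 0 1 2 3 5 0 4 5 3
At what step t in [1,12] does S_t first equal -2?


t=0: S=0, d=4, jump=-2, S_1=-2
t=1: S=-2, d=5, jump=0, S_2=-2
t=2: S=-2, d=1, jump=1, S_3=-1
t=3: S=-1, d=0, jump=4, S_4=3
t=4: S=3, d=1, jump=1, S_5=4
t=5: S=4, d=2, jump=0, S_6=4
t=6: S=4, d=3, jump=3, S_7=7
t=7: S=7, d=5, jump=0, S_8=7
t=8: S=7, d=0, jump=4, S_9=11
t=9: S=11, d=4, jump=-2, S_10=9
t=10: S=9, d=5, jump=0, S_11=9
t=11: S=9, d=3, jump=3, S_12=12

1


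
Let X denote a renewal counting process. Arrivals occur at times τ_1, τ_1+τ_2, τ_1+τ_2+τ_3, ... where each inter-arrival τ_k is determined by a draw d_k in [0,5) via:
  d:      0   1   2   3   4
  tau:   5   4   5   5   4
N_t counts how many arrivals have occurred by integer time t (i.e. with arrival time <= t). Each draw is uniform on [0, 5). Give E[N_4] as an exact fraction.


2/5

Inter-arrival values over d=0..4: [5, 4, 5, 5, 4]
Each d has probability 1/5, so the pmf of τ is: f(4) = 2/5, f(5) = 3/5
Renewal equation for m(n) = E[N_n]: condition on τ_1 = k (if k <= n, one arrival plus a fresh copy on the remaining n−k steps): m(n) = F(n) + Σ_{k<=n} f(k)·m(n−k), where F(n) = P(τ <= n) and m(0) = 0
m(1) = F(1) = 0
m(2) = F(2) = 0
m(3) = F(3) = 0
m(4) = F(4) = 2/5
E[N_4] = m(4) = 2/5


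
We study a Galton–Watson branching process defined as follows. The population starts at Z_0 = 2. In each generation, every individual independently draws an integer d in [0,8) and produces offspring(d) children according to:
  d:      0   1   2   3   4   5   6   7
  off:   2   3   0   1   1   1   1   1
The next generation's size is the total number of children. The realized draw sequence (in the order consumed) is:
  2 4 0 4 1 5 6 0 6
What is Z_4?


5

gen 0: Z_0=2, draws=[2, 4], offspring=[0, 1], Z_1=1
gen 1: Z_1=1, draws=[0], offspring=[2], Z_2=2
gen 2: Z_2=2, draws=[4, 1], offspring=[1, 3], Z_3=4
gen 3: Z_3=4, draws=[5, 6, 0, 6], offspring=[1, 1, 2, 1], Z_4=5


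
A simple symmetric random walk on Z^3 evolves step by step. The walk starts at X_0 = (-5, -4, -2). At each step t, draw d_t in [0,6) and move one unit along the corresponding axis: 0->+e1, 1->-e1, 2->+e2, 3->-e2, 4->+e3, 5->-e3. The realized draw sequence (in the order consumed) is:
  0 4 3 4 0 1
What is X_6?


(-4, -5, 0)

t=0: X=(-5, -4, -2), d=0 → +e1, X_1=(-4, -4, -2)
t=1: X=(-4, -4, -2), d=4 → +e3, X_2=(-4, -4, -1)
t=2: X=(-4, -4, -1), d=3 → -e2, X_3=(-4, -5, -1)
t=3: X=(-4, -5, -1), d=4 → +e3, X_4=(-4, -5, 0)
t=4: X=(-4, -5, 0), d=0 → +e1, X_5=(-3, -5, 0)
t=5: X=(-3, -5, 0), d=1 → -e1, X_6=(-4, -5, 0)


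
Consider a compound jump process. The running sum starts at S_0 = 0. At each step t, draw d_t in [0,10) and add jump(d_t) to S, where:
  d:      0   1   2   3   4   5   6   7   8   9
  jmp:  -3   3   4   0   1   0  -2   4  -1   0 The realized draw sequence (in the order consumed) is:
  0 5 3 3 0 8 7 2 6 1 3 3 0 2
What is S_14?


t=0: S=0, d=0, jump=-3, S_1=-3
t=1: S=-3, d=5, jump=0, S_2=-3
t=2: S=-3, d=3, jump=0, S_3=-3
t=3: S=-3, d=3, jump=0, S_4=-3
t=4: S=-3, d=0, jump=-3, S_5=-6
t=5: S=-6, d=8, jump=-1, S_6=-7
t=6: S=-7, d=7, jump=4, S_7=-3
t=7: S=-3, d=2, jump=4, S_8=1
t=8: S=1, d=6, jump=-2, S_9=-1
t=9: S=-1, d=1, jump=3, S_10=2
t=10: S=2, d=3, jump=0, S_11=2
t=11: S=2, d=3, jump=0, S_12=2
t=12: S=2, d=0, jump=-3, S_13=-1
t=13: S=-1, d=2, jump=4, S_14=3

3


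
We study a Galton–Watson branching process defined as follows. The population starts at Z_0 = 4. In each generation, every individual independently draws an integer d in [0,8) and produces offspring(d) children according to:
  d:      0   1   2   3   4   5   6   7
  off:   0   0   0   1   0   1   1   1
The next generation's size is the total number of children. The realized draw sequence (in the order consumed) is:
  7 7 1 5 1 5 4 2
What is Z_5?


gen 0: Z_0=4, draws=[7, 7, 1, 5], offspring=[1, 1, 0, 1], Z_1=3
gen 1: Z_1=3, draws=[1, 5, 4], offspring=[0, 1, 0], Z_2=1
gen 2: Z_2=1, draws=[2], offspring=[0], Z_3=0
gen 3: Z_3=0, draws=[], offspring=[], Z_4=0
gen 4: Z_4=0, draws=[], offspring=[], Z_5=0

0


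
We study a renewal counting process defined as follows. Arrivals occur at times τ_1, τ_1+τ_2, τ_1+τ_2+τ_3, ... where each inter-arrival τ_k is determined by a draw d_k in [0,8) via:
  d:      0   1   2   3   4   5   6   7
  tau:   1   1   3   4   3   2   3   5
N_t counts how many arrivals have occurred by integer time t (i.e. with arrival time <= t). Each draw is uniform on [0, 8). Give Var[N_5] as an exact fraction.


556751/1048576

Inter-arrival values over d=0..7: [1, 1, 3, 4, 3, 2, 3, 5]
Each d has probability 1/8, so the pmf of τ is: f(1) = 1/4, f(2) = 1/8, f(3) = 3/8, f(4) = 1/8, f(5) = 1/8
Let p_n(j) = P(N_n = j), with p_0 = [1]. Condition on τ_1: p_n(0) = P(τ > n), and for j >= 1, p_n(j) = Σ_{k<=n} f(k)·p_{n−k}(j−1)
p_1 = [3/4, 1/4]  (j = 0..1)
p_2 = [5/8, 5/16, 1/16]  (j = 0..2)
p_3 = [1/4, 5/8, 7/64, 1/64]  (j = 0..3)
p_4 = [1/8, 35/64, 37/128, 9/256, 1/256]  (j = 0..4)
p_5 = [0, 33/64, 93/256, 7/64, 11/1024, 1/1024]  (j = 0..5)
E[N_5] = Σ j·p_5(j) = 1657/1024;  E[N_5²] = Σ j²·p_5(j) = 3225/1024
Var[N_5] = 3225/1024 − (1657/1024)² = 556751/1048576


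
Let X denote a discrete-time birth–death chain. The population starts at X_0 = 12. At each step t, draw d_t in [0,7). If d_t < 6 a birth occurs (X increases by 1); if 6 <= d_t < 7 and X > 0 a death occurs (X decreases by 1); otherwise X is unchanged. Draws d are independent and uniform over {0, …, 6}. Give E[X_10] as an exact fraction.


134/7

X can drop by at most 1 per step and X_0 = 12 > T = 10, so X_t >= 12 − t >= 2 > 0 for every t <= 10: the floor at 0 (the 'and X > 0' condition) never binds. Hence X_10 = X_0 + Σ_{t<10} Y_t with i.i.d. increments Y_t = y(d_t) ∈ {+1, −1, 0}.
Outcome values over d=0..6: [1, 1, 1, 1, 1, 1, -1]
Σy = 5, Σy² = 7, M = 7
μ = 5/7 = 5/7,  σ² = 7/7 − (5/7)² = 24/49
E[X_10] = 12 + 10·(5/7) = 134/7


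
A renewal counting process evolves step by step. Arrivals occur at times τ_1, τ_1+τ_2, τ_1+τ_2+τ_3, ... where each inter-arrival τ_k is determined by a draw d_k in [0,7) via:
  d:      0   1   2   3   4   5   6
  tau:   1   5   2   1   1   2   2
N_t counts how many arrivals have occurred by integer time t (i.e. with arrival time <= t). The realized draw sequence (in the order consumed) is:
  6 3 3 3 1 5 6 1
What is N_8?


4

draw d_1=6: τ_1=2, arrival time A_1=2
draw d_2=3: τ_2=1, arrival time A_2=3
draw d_3=3: τ_3=1, arrival time A_3=4
draw d_4=3: τ_4=1, arrival time A_4=5
draw d_5=1: τ_5=5, arrival time A_5=10
draw d_6=5: τ_6=2, arrival time A_6=12
draw d_7=6: τ_7=2, arrival time A_7=14
draw d_8=1: τ_8=5, arrival time A_8=19
N_t over t=0..8: 0:0 1:0 2:1 3:2 4:3 5:4 6:4 7:4 8:4


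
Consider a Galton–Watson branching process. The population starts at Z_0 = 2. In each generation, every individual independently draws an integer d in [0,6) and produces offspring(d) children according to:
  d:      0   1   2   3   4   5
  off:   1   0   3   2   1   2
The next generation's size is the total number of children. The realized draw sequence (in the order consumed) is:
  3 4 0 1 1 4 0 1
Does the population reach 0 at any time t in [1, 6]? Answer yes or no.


gen 0: Z_0=2, draws=[3, 4], offspring=[2, 1], Z_1=3
gen 1: Z_1=3, draws=[0, 1, 1], offspring=[1, 0, 0], Z_2=1
gen 2: Z_2=1, draws=[4], offspring=[1], Z_3=1
gen 3: Z_3=1, draws=[0], offspring=[1], Z_4=1
gen 4: Z_4=1, draws=[1], offspring=[0], Z_5=0
gen 5: Z_5=0, draws=[], offspring=[], Z_6=0

yes


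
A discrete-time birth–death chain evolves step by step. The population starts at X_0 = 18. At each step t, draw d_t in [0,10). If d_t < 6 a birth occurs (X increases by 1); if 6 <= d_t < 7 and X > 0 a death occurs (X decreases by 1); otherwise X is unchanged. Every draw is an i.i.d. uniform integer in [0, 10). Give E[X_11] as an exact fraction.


X can drop by at most 1 per step and X_0 = 18 > T = 11, so X_t >= 18 − t >= 7 > 0 for every t <= 11: the floor at 0 (the 'and X > 0' condition) never binds. Hence X_11 = X_0 + Σ_{t<11} Y_t with i.i.d. increments Y_t = y(d_t) ∈ {+1, −1, 0}.
Outcome values over d=0..9: [1, 1, 1, 1, 1, 1, -1, 0, 0, 0]
Σy = 5, Σy² = 7, M = 10
μ = 5/10 = 1/2,  σ² = 7/10 − (1/2)² = 9/20
E[X_11] = 18 + 11·(1/2) = 47/2

47/2


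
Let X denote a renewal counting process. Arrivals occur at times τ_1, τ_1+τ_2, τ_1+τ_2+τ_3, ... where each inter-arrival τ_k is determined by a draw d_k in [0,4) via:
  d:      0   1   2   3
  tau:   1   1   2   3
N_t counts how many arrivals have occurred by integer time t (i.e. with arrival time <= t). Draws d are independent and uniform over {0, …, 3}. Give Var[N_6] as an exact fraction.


3719/4096

Inter-arrival values over d=0..3: [1, 1, 2, 3]
Each d has probability 1/4, so the pmf of τ is: f(1) = 1/2, f(2) = 1/4, f(3) = 1/4
Let p_n(j) = P(N_n = j), with p_0 = [1]. Condition on τ_1: p_n(0) = P(τ > n), and for j >= 1, p_n(j) = Σ_{k<=n} f(k)·p_{n−k}(j−1)
p_1 = [1/2, 1/2]  (j = 0..1)
p_2 = [1/4, 1/2, 1/4]  (j = 0..2)
p_3 = [0, 1/2, 3/8, 1/8]  (j = 0..3)
p_4 = [0, 3/16, 1/2, 1/4, 1/16]  (j = 0..4)
p_5 = [0, 1/16, 11/32, 13/32, 5/32, 1/32]  (j = 0..5)
p_6 = [0, 0, 13/64, 25/64, 19/64, 3/32, 1/64]  (j = 0..6)
E[N_6] = Σ j·p_6(j) = 213/64;  E[N_6²] = Σ j²·p_6(j) = 767/64
Var[N_6] = 767/64 − (213/64)² = 3719/4096


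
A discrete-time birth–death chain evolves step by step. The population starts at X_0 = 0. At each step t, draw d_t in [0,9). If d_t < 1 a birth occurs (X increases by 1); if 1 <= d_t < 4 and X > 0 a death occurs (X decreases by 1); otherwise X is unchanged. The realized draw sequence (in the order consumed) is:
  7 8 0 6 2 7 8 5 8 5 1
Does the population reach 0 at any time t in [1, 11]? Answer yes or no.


t=0: X=0, d=7 → hold, X_1=0
t=1: X=0, d=8 → hold, X_2=0
t=2: X=0, d=0 → birth, X_3=1
t=3: X=1, d=6 → hold, X_4=1
t=4: X=1, d=2 → death, X_5=0
t=5: X=0, d=7 → hold, X_6=0
t=6: X=0, d=8 → hold, X_7=0
t=7: X=0, d=5 → hold, X_8=0
t=8: X=0, d=8 → hold, X_9=0
t=9: X=0, d=5 → hold, X_10=0
t=10: X=0, d=1 → hold, X_11=0

yes


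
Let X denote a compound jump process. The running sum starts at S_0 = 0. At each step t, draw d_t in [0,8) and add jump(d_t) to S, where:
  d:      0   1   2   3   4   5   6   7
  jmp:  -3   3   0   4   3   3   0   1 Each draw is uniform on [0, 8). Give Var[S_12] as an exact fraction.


Outcome values over d=0..7: [-3, 3, 0, 4, 3, 3, 0, 1]
Σy = 11, Σy² = 53, M = 8
μ = 11/8 = 11/8,  σ² = 53/8 − (11/8)² = 303/64
Independent increments: Var[S_12] = 12·σ² = 12·(303/64) = 909/16

909/16


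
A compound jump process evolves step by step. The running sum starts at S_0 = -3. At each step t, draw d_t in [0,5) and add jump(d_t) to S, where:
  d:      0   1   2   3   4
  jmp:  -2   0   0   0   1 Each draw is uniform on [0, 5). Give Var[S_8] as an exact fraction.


Outcome values over d=0..4: [-2, 0, 0, 0, 1]
Σy = -1, Σy² = 5, M = 5
μ = -1/5 = -1/5,  σ² = 5/5 − (-1/5)² = 24/25
Independent increments: Var[S_8] = 8·σ² = 8·(24/25) = 192/25

192/25


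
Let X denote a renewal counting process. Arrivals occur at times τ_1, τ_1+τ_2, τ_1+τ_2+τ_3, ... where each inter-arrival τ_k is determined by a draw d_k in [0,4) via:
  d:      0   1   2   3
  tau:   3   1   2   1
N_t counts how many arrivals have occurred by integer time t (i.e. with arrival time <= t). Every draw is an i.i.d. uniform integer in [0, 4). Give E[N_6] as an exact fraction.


Inter-arrival values over d=0..3: [3, 1, 2, 1]
Each d has probability 1/4, so the pmf of τ is: f(1) = 1/2, f(2) = 1/4, f(3) = 1/4
Renewal equation for m(n) = E[N_n]: condition on τ_1 = k (if k <= n, one arrival plus a fresh copy on the remaining n−k steps): m(n) = F(n) + Σ_{k<=n} f(k)·m(n−k), where F(n) = P(τ <= n) and m(0) = 0
m(1) = F(1) = 1/2
m(2) = F(2) + f(1)·m(1) = 3/4 + 1/2·1/2 = 1
m(3) = F(3) + f(1)·m(2) + f(2)·m(1) = 1 + 1/2·1 + 1/4·1/2 = 13/8
m(4) = F(4) + f(1)·m(3) + f(2)·m(2) + f(3)·m(1) = 1 + 1/2·13/8 + 1/4·1 + 1/4·1/2 = 35/16
m(5) = F(5) + f(1)·m(4) + f(2)·m(3) + f(3)·m(2) = 1 + 1/2·35/16 + 1/4·13/8 + 1/4·1 = 11/4
m(6) = F(6) + f(1)·m(5) + f(2)·m(4) + f(3)·m(3) = 1 + 1/2·11/4 + 1/4·35/16 + 1/4·13/8 = 213/64
E[N_6] = m(6) = 213/64

213/64


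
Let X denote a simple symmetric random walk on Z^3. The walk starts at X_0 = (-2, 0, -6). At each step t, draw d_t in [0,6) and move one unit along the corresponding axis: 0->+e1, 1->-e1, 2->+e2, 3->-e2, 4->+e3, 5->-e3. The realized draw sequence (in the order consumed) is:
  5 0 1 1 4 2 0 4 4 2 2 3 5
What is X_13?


(-2, 2, -5)

t=0: X=(-2, 0, -6), d=5 → -e3, X_1=(-2, 0, -7)
t=1: X=(-2, 0, -7), d=0 → +e1, X_2=(-1, 0, -7)
t=2: X=(-1, 0, -7), d=1 → -e1, X_3=(-2, 0, -7)
t=3: X=(-2, 0, -7), d=1 → -e1, X_4=(-3, 0, -7)
t=4: X=(-3, 0, -7), d=4 → +e3, X_5=(-3, 0, -6)
t=5: X=(-3, 0, -6), d=2 → +e2, X_6=(-3, 1, -6)
t=6: X=(-3, 1, -6), d=0 → +e1, X_7=(-2, 1, -6)
t=7: X=(-2, 1, -6), d=4 → +e3, X_8=(-2, 1, -5)
t=8: X=(-2, 1, -5), d=4 → +e3, X_9=(-2, 1, -4)
t=9: X=(-2, 1, -4), d=2 → +e2, X_10=(-2, 2, -4)
t=10: X=(-2, 2, -4), d=2 → +e2, X_11=(-2, 3, -4)
t=11: X=(-2, 3, -4), d=3 → -e2, X_12=(-2, 2, -4)
t=12: X=(-2, 2, -4), d=5 → -e3, X_13=(-2, 2, -5)


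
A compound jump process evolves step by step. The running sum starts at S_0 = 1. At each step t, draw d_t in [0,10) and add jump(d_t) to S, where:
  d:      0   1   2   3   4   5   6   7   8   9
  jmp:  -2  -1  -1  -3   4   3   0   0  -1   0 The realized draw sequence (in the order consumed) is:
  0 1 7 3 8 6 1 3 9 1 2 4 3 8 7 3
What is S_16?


t=0: S=1, d=0, jump=-2, S_1=-1
t=1: S=-1, d=1, jump=-1, S_2=-2
t=2: S=-2, d=7, jump=0, S_3=-2
t=3: S=-2, d=3, jump=-3, S_4=-5
t=4: S=-5, d=8, jump=-1, S_5=-6
t=5: S=-6, d=6, jump=0, S_6=-6
t=6: S=-6, d=1, jump=-1, S_7=-7
t=7: S=-7, d=3, jump=-3, S_8=-10
t=8: S=-10, d=9, jump=0, S_9=-10
t=9: S=-10, d=1, jump=-1, S_10=-11
t=10: S=-11, d=2, jump=-1, S_11=-12
t=11: S=-12, d=4, jump=4, S_12=-8
t=12: S=-8, d=3, jump=-3, S_13=-11
t=13: S=-11, d=8, jump=-1, S_14=-12
t=14: S=-12, d=7, jump=0, S_15=-12
t=15: S=-12, d=3, jump=-3, S_16=-15

-15


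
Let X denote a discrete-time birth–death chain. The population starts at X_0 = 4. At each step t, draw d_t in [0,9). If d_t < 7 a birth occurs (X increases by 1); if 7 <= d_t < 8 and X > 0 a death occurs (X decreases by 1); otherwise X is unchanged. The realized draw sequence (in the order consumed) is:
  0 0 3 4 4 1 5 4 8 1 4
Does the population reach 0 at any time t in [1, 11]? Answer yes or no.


no

t=0: X=4, d=0 → birth, X_1=5
t=1: X=5, d=0 → birth, X_2=6
t=2: X=6, d=3 → birth, X_3=7
t=3: X=7, d=4 → birth, X_4=8
t=4: X=8, d=4 → birth, X_5=9
t=5: X=9, d=1 → birth, X_6=10
t=6: X=10, d=5 → birth, X_7=11
t=7: X=11, d=4 → birth, X_8=12
t=8: X=12, d=8 → hold, X_9=12
t=9: X=12, d=1 → birth, X_10=13
t=10: X=13, d=4 → birth, X_11=14


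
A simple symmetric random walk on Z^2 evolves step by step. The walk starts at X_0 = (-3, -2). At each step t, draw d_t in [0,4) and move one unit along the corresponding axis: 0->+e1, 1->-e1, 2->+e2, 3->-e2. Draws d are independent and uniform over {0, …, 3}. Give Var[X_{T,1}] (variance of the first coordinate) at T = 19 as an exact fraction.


19/2

Outcome values over d=0..3: [1, -1, 0, 0]
Σy = 0, Σy² = 2, M = 4
μ = 0/4 = 0,  σ² = 2/4 − (0)² = 1/2
Independent increments: Var[X_19] = 19·σ² = 19·(1/2) = 19/2


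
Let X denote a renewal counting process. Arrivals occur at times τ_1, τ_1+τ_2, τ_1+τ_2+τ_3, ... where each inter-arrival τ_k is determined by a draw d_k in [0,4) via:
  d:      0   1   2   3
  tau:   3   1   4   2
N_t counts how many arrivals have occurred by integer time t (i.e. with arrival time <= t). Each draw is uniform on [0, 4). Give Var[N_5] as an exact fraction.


582407/1048576

Inter-arrival values over d=0..3: [3, 1, 4, 2]
Each d has probability 1/4, so the pmf of τ is: f(1) = 1/4, f(2) = 1/4, f(3) = 1/4, f(4) = 1/4
Let p_n(j) = P(N_n = j), with p_0 = [1]. Condition on τ_1: p_n(0) = P(τ > n), and for j >= 1, p_n(j) = Σ_{k<=n} f(k)·p_{n−k}(j−1)
p_1 = [3/4, 1/4]  (j = 0..1)
p_2 = [1/2, 7/16, 1/16]  (j = 0..2)
p_3 = [1/4, 9/16, 11/64, 1/64]  (j = 0..3)
p_4 = [0, 5/8, 5/16, 15/256, 1/256]  (j = 0..4)
p_5 = [0, 3/8, 15/32, 35/256, 19/1024, 1/1024]  (j = 0..5)
E[N_5] = Σ j·p_5(j) = 1845/1024;  E[N_5²] = Σ j²·p_5(j) = 3893/1024
Var[N_5] = 3893/1024 − (1845/1024)² = 582407/1048576


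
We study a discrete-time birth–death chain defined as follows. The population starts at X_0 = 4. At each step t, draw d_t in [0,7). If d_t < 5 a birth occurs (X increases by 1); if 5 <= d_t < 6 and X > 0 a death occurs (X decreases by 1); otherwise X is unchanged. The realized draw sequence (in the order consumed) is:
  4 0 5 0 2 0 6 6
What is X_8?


8

t=0: X=4, d=4 → birth, X_1=5
t=1: X=5, d=0 → birth, X_2=6
t=2: X=6, d=5 → death, X_3=5
t=3: X=5, d=0 → birth, X_4=6
t=4: X=6, d=2 → birth, X_5=7
t=5: X=7, d=0 → birth, X_6=8
t=6: X=8, d=6 → hold, X_7=8
t=7: X=8, d=6 → hold, X_8=8


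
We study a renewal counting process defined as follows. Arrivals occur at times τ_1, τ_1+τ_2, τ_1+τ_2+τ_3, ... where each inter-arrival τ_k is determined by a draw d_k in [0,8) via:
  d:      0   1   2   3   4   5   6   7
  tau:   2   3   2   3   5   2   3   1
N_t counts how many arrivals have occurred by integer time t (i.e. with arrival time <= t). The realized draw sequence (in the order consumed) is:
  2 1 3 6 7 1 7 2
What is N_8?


draw d_1=2: τ_1=2, arrival time A_1=2
draw d_2=1: τ_2=3, arrival time A_2=5
draw d_3=3: τ_3=3, arrival time A_3=8
draw d_4=6: τ_4=3, arrival time A_4=11
draw d_5=7: τ_5=1, arrival time A_5=12
draw d_6=1: τ_6=3, arrival time A_6=15
draw d_7=7: τ_7=1, arrival time A_7=16
draw d_8=2: τ_8=2, arrival time A_8=18
N_t over t=0..8: 0:0 1:0 2:1 3:1 4:1 5:2 6:2 7:2 8:3

3


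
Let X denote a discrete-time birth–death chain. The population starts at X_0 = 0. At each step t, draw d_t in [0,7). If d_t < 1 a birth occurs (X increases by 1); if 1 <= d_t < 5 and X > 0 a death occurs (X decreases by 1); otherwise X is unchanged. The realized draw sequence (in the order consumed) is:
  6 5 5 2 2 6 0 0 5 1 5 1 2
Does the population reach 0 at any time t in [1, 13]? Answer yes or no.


t=0: X=0, d=6 → hold, X_1=0
t=1: X=0, d=5 → hold, X_2=0
t=2: X=0, d=5 → hold, X_3=0
t=3: X=0, d=2 → hold, X_4=0
t=4: X=0, d=2 → hold, X_5=0
t=5: X=0, d=6 → hold, X_6=0
t=6: X=0, d=0 → birth, X_7=1
t=7: X=1, d=0 → birth, X_8=2
t=8: X=2, d=5 → hold, X_9=2
t=9: X=2, d=1 → death, X_10=1
t=10: X=1, d=5 → hold, X_11=1
t=11: X=1, d=1 → death, X_12=0
t=12: X=0, d=2 → hold, X_13=0

yes


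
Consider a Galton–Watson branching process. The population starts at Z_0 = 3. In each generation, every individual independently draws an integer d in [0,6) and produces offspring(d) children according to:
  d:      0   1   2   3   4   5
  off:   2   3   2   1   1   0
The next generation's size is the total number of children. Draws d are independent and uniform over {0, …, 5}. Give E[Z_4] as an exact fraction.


Outcome values over d=0..5: [2, 3, 2, 1, 1, 0]
Σy = 9, Σy² = 19, M = 6
μ = 9/6 = 3/2,  σ² = 19/6 − (3/2)² = 11/12
E[Z_0] = 3
E[Z_1] = 3/2·E[Z_0] = 9/2
E[Z_2] = 3/2·E[Z_1] = 27/4
E[Z_3] = 3/2·E[Z_2] = 81/8
E[Z_4] = 3/2·E[Z_3] = 243/16

243/16


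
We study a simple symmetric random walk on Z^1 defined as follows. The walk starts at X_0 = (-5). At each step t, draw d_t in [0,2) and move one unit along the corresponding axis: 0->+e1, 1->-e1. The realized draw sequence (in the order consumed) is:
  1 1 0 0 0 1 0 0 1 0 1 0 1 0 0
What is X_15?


(-2)

t=0: X=(-5), d=1 → -e1, X_1=(-6)
t=1: X=(-6), d=1 → -e1, X_2=(-7)
t=2: X=(-7), d=0 → +e1, X_3=(-6)
t=3: X=(-6), d=0 → +e1, X_4=(-5)
t=4: X=(-5), d=0 → +e1, X_5=(-4)
t=5: X=(-4), d=1 → -e1, X_6=(-5)
t=6: X=(-5), d=0 → +e1, X_7=(-4)
t=7: X=(-4), d=0 → +e1, X_8=(-3)
t=8: X=(-3), d=1 → -e1, X_9=(-4)
t=9: X=(-4), d=0 → +e1, X_10=(-3)
t=10: X=(-3), d=1 → -e1, X_11=(-4)
t=11: X=(-4), d=0 → +e1, X_12=(-3)
t=12: X=(-3), d=1 → -e1, X_13=(-4)
t=13: X=(-4), d=0 → +e1, X_14=(-3)
t=14: X=(-3), d=0 → +e1, X_15=(-2)


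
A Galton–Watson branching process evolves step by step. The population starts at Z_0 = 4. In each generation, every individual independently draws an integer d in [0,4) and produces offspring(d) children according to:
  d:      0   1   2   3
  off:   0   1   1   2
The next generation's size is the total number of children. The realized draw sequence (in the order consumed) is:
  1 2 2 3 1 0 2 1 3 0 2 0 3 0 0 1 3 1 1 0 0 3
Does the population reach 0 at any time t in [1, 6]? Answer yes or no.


gen 0: Z_0=4, draws=[1, 2, 2, 3], offspring=[1, 1, 1, 2], Z_1=5
gen 1: Z_1=5, draws=[1, 0, 2, 1, 3], offspring=[1, 0, 1, 1, 2], Z_2=5
gen 2: Z_2=5, draws=[0, 2, 0, 3, 0], offspring=[0, 1, 0, 2, 0], Z_3=3
gen 3: Z_3=3, draws=[0, 1, 3], offspring=[0, 1, 2], Z_4=3
gen 4: Z_4=3, draws=[1, 1, 0], offspring=[1, 1, 0], Z_5=2
gen 5: Z_5=2, draws=[0, 3], offspring=[0, 2], Z_6=2

no


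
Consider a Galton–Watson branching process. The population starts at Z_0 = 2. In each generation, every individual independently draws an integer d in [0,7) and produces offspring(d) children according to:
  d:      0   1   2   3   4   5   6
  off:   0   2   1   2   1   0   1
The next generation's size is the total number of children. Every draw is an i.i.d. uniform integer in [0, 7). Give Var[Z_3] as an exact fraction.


Outcome values over d=0..6: [0, 2, 1, 2, 1, 0, 1]
Σy = 7, Σy² = 11, M = 7
μ = 7/7 = 1,  σ² = 11/7 − (1)² = 4/7
V_0 = 0, E_0 = 2
V_1 = 4/7·E_0 + (1)²·V_0 = 8/7;  E_1 = 2
V_2 = 4/7·E_1 + (1)²·V_1 = 16/7;  E_2 = 2
V_3 = 4/7·E_2 + (1)²·V_2 = 24/7;  E_3 = 2

24/7


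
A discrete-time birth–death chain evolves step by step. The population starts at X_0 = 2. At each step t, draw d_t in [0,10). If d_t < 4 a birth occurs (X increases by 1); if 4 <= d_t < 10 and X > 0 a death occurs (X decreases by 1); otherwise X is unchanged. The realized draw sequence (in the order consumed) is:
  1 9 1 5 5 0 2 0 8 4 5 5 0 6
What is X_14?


0

t=0: X=2, d=1 → birth, X_1=3
t=1: X=3, d=9 → death, X_2=2
t=2: X=2, d=1 → birth, X_3=3
t=3: X=3, d=5 → death, X_4=2
t=4: X=2, d=5 → death, X_5=1
t=5: X=1, d=0 → birth, X_6=2
t=6: X=2, d=2 → birth, X_7=3
t=7: X=3, d=0 → birth, X_8=4
t=8: X=4, d=8 → death, X_9=3
t=9: X=3, d=4 → death, X_10=2
t=10: X=2, d=5 → death, X_11=1
t=11: X=1, d=5 → death, X_12=0
t=12: X=0, d=0 → birth, X_13=1
t=13: X=1, d=6 → death, X_14=0


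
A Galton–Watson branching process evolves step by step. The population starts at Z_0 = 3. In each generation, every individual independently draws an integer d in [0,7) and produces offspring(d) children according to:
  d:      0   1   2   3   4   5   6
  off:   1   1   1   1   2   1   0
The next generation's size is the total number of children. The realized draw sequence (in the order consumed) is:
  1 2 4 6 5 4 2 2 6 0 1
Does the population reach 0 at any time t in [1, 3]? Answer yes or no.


no

gen 0: Z_0=3, draws=[1, 2, 4], offspring=[1, 1, 2], Z_1=4
gen 1: Z_1=4, draws=[6, 5, 4, 2], offspring=[0, 1, 2, 1], Z_2=4
gen 2: Z_2=4, draws=[2, 6, 0, 1], offspring=[1, 0, 1, 1], Z_3=3


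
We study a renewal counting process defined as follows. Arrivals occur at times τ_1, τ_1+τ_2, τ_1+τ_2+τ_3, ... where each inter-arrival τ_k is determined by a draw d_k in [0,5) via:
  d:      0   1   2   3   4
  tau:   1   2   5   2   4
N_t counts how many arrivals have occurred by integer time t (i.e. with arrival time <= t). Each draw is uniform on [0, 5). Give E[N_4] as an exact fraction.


Inter-arrival values over d=0..4: [1, 2, 5, 2, 4]
Each d has probability 1/5, so the pmf of τ is: f(1) = 1/5, f(2) = 2/5, f(4) = 1/5, f(5) = 1/5
Renewal equation for m(n) = E[N_n]: condition on τ_1 = k (if k <= n, one arrival plus a fresh copy on the remaining n−k steps): m(n) = F(n) + Σ_{k<=n} f(k)·m(n−k), where F(n) = P(τ <= n) and m(0) = 0
m(1) = F(1) = 1/5
m(2) = F(2) + f(1)·m(1) = 3/5 + 1/5·1/5 = 16/25
m(3) = F(3) + f(1)·m(2) + f(2)·m(1) = 3/5 + 1/5·16/25 + 2/5·1/5 = 101/125
m(4) = F(4) + f(1)·m(3) + f(2)·m(2) = 4/5 + 1/5·101/125 + 2/5·16/25 = 761/625
E[N_4] = m(4) = 761/625

761/625


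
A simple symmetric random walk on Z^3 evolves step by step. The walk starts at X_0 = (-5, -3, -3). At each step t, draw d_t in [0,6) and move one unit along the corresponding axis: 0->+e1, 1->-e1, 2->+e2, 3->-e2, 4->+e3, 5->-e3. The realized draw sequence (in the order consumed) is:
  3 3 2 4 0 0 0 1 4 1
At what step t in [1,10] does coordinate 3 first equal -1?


9

t=0: X=(-5, -3, -3), d=3 → -e2, X_1=(-5, -4, -3)
t=1: X=(-5, -4, -3), d=3 → -e2, X_2=(-5, -5, -3)
t=2: X=(-5, -5, -3), d=2 → +e2, X_3=(-5, -4, -3)
t=3: X=(-5, -4, -3), d=4 → +e3, X_4=(-5, -4, -2)
t=4: X=(-5, -4, -2), d=0 → +e1, X_5=(-4, -4, -2)
t=5: X=(-4, -4, -2), d=0 → +e1, X_6=(-3, -4, -2)
t=6: X=(-3, -4, -2), d=0 → +e1, X_7=(-2, -4, -2)
t=7: X=(-2, -4, -2), d=1 → -e1, X_8=(-3, -4, -2)
t=8: X=(-3, -4, -2), d=4 → +e3, X_9=(-3, -4, -1)
t=9: X=(-3, -4, -1), d=1 → -e1, X_10=(-4, -4, -1)


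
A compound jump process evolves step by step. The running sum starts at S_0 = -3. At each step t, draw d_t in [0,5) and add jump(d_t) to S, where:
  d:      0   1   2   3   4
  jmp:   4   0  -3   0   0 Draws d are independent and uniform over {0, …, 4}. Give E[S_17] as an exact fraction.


2/5

Outcome values over d=0..4: [4, 0, -3, 0, 0]
Σy = 1, Σy² = 25, M = 5
μ = 1/5 = 1/5,  σ² = 25/5 − (1/5)² = 124/25
E[S_17] = -3 + 17·(1/5) = 2/5


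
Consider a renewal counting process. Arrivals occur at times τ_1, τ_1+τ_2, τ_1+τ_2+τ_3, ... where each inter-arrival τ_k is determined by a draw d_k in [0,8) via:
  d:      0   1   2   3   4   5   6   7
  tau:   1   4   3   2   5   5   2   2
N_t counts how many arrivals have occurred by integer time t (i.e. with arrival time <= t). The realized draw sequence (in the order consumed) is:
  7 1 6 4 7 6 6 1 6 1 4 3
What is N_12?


draw d_1=7: τ_1=2, arrival time A_1=2
draw d_2=1: τ_2=4, arrival time A_2=6
draw d_3=6: τ_3=2, arrival time A_3=8
draw d_4=4: τ_4=5, arrival time A_4=13
draw d_5=7: τ_5=2, arrival time A_5=15
draw d_6=6: τ_6=2, arrival time A_6=17
draw d_7=6: τ_7=2, arrival time A_7=19
draw d_8=1: τ_8=4, arrival time A_8=23
draw d_9=6: τ_9=2, arrival time A_9=25
draw d_10=1: τ_10=4, arrival time A_10=29
draw d_11=4: τ_11=5, arrival time A_11=34
draw d_12=3: τ_12=2, arrival time A_12=36
N_t over t=0..12: 0:0 1:0 2:1 3:1 4:1 5:1 6:2 7:2 8:3 9:3 10:3 11:3 12:3

3


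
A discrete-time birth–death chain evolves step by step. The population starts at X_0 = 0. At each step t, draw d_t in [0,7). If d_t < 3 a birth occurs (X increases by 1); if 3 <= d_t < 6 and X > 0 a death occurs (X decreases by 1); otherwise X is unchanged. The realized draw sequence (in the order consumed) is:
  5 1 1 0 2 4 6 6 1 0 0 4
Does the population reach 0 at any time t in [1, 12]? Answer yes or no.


yes

t=0: X=0, d=5 → hold, X_1=0
t=1: X=0, d=1 → birth, X_2=1
t=2: X=1, d=1 → birth, X_3=2
t=3: X=2, d=0 → birth, X_4=3
t=4: X=3, d=2 → birth, X_5=4
t=5: X=4, d=4 → death, X_6=3
t=6: X=3, d=6 → hold, X_7=3
t=7: X=3, d=6 → hold, X_8=3
t=8: X=3, d=1 → birth, X_9=4
t=9: X=4, d=0 → birth, X_10=5
t=10: X=5, d=0 → birth, X_11=6
t=11: X=6, d=4 → death, X_12=5


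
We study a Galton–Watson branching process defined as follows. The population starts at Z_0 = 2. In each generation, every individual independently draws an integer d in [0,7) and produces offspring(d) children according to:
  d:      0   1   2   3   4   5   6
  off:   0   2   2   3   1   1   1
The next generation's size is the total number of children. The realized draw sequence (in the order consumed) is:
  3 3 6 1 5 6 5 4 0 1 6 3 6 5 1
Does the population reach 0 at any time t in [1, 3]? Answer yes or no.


no

gen 0: Z_0=2, draws=[3, 3], offspring=[3, 3], Z_1=6
gen 1: Z_1=6, draws=[6, 1, 5, 6, 5, 4], offspring=[1, 2, 1, 1, 1, 1], Z_2=7
gen 2: Z_2=7, draws=[0, 1, 6, 3, 6, 5, 1], offspring=[0, 2, 1, 3, 1, 1, 2], Z_3=10


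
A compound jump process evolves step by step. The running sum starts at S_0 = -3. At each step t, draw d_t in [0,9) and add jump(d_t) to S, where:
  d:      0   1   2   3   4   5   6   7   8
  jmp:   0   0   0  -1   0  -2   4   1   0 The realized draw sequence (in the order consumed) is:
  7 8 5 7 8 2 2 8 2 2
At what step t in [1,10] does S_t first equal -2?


t=0: S=-3, d=7, jump=1, S_1=-2
t=1: S=-2, d=8, jump=0, S_2=-2
t=2: S=-2, d=5, jump=-2, S_3=-4
t=3: S=-4, d=7, jump=1, S_4=-3
t=4: S=-3, d=8, jump=0, S_5=-3
t=5: S=-3, d=2, jump=0, S_6=-3
t=6: S=-3, d=2, jump=0, S_7=-3
t=7: S=-3, d=8, jump=0, S_8=-3
t=8: S=-3, d=2, jump=0, S_9=-3
t=9: S=-3, d=2, jump=0, S_10=-3

1


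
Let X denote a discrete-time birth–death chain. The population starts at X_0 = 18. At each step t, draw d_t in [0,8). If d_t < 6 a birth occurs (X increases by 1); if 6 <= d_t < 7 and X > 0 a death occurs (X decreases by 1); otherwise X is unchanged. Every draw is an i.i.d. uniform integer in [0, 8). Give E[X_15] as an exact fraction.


219/8

X can drop by at most 1 per step and X_0 = 18 > T = 15, so X_t >= 18 − t >= 3 > 0 for every t <= 15: the floor at 0 (the 'and X > 0' condition) never binds. Hence X_15 = X_0 + Σ_{t<15} Y_t with i.i.d. increments Y_t = y(d_t) ∈ {+1, −1, 0}.
Outcome values over d=0..7: [1, 1, 1, 1, 1, 1, -1, 0]
Σy = 5, Σy² = 7, M = 8
μ = 5/8 = 5/8,  σ² = 7/8 − (5/8)² = 31/64
E[X_15] = 18 + 15·(5/8) = 219/8


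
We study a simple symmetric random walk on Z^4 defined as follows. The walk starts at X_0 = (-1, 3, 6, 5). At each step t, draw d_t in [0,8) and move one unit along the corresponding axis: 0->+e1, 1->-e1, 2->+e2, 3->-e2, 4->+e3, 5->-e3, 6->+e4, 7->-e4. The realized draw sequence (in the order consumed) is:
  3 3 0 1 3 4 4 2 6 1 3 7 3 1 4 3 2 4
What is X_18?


(-3, -1, 10, 5)

t=0: X=(-1, 3, 6, 5), d=3 → -e2, X_1=(-1, 2, 6, 5)
t=1: X=(-1, 2, 6, 5), d=3 → -e2, X_2=(-1, 1, 6, 5)
t=2: X=(-1, 1, 6, 5), d=0 → +e1, X_3=(0, 1, 6, 5)
t=3: X=(0, 1, 6, 5), d=1 → -e1, X_4=(-1, 1, 6, 5)
t=4: X=(-1, 1, 6, 5), d=3 → -e2, X_5=(-1, 0, 6, 5)
t=5: X=(-1, 0, 6, 5), d=4 → +e3, X_6=(-1, 0, 7, 5)
t=6: X=(-1, 0, 7, 5), d=4 → +e3, X_7=(-1, 0, 8, 5)
t=7: X=(-1, 0, 8, 5), d=2 → +e2, X_8=(-1, 1, 8, 5)
t=8: X=(-1, 1, 8, 5), d=6 → +e4, X_9=(-1, 1, 8, 6)
t=9: X=(-1, 1, 8, 6), d=1 → -e1, X_10=(-2, 1, 8, 6)
t=10: X=(-2, 1, 8, 6), d=3 → -e2, X_11=(-2, 0, 8, 6)
t=11: X=(-2, 0, 8, 6), d=7 → -e4, X_12=(-2, 0, 8, 5)
t=12: X=(-2, 0, 8, 5), d=3 → -e2, X_13=(-2, -1, 8, 5)
t=13: X=(-2, -1, 8, 5), d=1 → -e1, X_14=(-3, -1, 8, 5)
t=14: X=(-3, -1, 8, 5), d=4 → +e3, X_15=(-3, -1, 9, 5)
t=15: X=(-3, -1, 9, 5), d=3 → -e2, X_16=(-3, -2, 9, 5)
t=16: X=(-3, -2, 9, 5), d=2 → +e2, X_17=(-3, -1, 9, 5)
t=17: X=(-3, -1, 9, 5), d=4 → +e3, X_18=(-3, -1, 10, 5)


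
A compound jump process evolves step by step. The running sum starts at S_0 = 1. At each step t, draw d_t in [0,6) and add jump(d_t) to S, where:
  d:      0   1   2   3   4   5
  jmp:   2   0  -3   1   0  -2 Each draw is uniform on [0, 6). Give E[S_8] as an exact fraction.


Outcome values over d=0..5: [2, 0, -3, 1, 0, -2]
Σy = -2, Σy² = 18, M = 6
μ = -2/6 = -1/3,  σ² = 18/6 − (-1/3)² = 26/9
E[S_8] = 1 + 8·(-1/3) = -5/3

-5/3


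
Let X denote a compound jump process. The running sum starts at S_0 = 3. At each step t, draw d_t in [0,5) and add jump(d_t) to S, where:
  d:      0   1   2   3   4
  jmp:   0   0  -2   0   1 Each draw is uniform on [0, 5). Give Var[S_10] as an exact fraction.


48/5

Outcome values over d=0..4: [0, 0, -2, 0, 1]
Σy = -1, Σy² = 5, M = 5
μ = -1/5 = -1/5,  σ² = 5/5 − (-1/5)² = 24/25
Independent increments: Var[S_10] = 10·σ² = 10·(24/25) = 48/5


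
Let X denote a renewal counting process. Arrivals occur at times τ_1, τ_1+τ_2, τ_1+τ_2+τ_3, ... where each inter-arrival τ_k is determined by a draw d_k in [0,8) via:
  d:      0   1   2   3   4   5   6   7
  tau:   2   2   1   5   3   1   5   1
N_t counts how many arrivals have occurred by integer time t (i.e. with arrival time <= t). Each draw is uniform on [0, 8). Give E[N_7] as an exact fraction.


5680883/2097152

Inter-arrival values over d=0..7: [2, 2, 1, 5, 3, 1, 5, 1]
Each d has probability 1/8, so the pmf of τ is: f(1) = 3/8, f(2) = 1/4, f(3) = 1/8, f(5) = 1/4
Renewal equation for m(n) = E[N_n]: condition on τ_1 = k (if k <= n, one arrival plus a fresh copy on the remaining n−k steps): m(n) = F(n) + Σ_{k<=n} f(k)·m(n−k), where F(n) = P(τ <= n) and m(0) = 0
m(1) = F(1) = 3/8
m(2) = F(2) + f(1)·m(1) = 5/8 + 3/8·3/8 = 49/64
m(3) = F(3) + f(1)·m(2) + f(2)·m(1) = 3/4 + 3/8·49/64 + 1/4·3/8 = 579/512
m(4) = F(4) + f(1)·m(3) + f(2)·m(2) + f(3)·m(1) = 3/4 + 3/8·579/512 + 1/4·49/64 + 1/8·3/8 = 5785/4096
m(5) = F(5) + f(1)·m(4) + f(2)·m(3) + f(3)·m(2) = 1 + 3/8·5785/4096 + 1/4·579/512 + 1/8·49/64 = 62523/32768
m(6) = F(6) + f(1)·m(5) + f(2)·m(4) + f(3)·m(3) + f(5)·m(1) = 1 + 3/8·62523/32768 + 1/4·5785/4096 + 1/8·579/512 + 1/4·3/8 = 603905/262144
m(7) = F(7) + f(1)·m(6) + f(2)·m(5) + f(3)·m(4) + f(5)·m(2) = 1 + 3/8·603905/262144 + 1/4·62523/32768 + 1/8·5785/4096 + 1/4·49/64 = 5680883/2097152
E[N_7] = m(7) = 5680883/2097152
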